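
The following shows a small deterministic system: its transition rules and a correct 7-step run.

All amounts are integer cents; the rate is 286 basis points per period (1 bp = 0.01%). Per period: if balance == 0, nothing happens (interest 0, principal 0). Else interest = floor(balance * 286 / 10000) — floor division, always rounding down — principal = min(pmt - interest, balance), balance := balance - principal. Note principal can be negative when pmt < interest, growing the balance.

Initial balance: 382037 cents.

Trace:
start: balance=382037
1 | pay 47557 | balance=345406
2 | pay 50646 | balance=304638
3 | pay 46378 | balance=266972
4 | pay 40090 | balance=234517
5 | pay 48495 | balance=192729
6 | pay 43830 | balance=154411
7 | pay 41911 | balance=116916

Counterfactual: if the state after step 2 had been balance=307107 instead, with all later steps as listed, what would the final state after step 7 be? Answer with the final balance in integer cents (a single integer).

119758

state after step 2 := balance=307107
3 | pay 46378 | balance=269512
4 | pay 40090 | balance=237130
5 | pay 48495 | balance=195416
6 | pay 43830 | balance=157174
7 | pay 41911 | balance=119758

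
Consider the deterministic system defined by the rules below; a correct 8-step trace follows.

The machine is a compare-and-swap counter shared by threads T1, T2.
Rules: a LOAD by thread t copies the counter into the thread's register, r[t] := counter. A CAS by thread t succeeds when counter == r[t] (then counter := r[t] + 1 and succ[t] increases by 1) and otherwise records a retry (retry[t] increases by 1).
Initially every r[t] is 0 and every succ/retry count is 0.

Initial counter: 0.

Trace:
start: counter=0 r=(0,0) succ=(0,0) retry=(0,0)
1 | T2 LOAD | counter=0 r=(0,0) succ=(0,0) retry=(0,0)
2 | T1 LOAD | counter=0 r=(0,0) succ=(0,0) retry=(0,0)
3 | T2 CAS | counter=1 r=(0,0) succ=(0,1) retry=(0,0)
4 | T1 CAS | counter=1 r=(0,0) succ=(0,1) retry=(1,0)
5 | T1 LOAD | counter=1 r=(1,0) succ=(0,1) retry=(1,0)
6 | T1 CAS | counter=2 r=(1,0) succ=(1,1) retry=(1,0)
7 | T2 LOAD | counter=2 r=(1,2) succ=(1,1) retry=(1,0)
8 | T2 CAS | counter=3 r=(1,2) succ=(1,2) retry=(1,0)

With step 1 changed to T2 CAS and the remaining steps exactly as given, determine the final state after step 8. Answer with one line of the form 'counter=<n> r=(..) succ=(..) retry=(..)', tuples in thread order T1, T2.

(re-executing from step 1 with the substitution; state before step 1: counter=0 r=(0,0) succ=(0,0) retry=(0,0))
1 | T2 CAS | counter=1 r=(0,0) succ=(0,1) retry=(0,0)
2 | T1 LOAD | counter=1 r=(1,0) succ=(0,1) retry=(0,0)
3 | T2 CAS | counter=1 r=(1,0) succ=(0,1) retry=(0,1)
4 | T1 CAS | counter=2 r=(1,0) succ=(1,1) retry=(0,1)
5 | T1 LOAD | counter=2 r=(2,0) succ=(1,1) retry=(0,1)
6 | T1 CAS | counter=3 r=(2,0) succ=(2,1) retry=(0,1)
7 | T2 LOAD | counter=3 r=(2,3) succ=(2,1) retry=(0,1)
8 | T2 CAS | counter=4 r=(2,3) succ=(2,2) retry=(0,1)

counter=4 r=(2,3) succ=(2,2) retry=(0,1)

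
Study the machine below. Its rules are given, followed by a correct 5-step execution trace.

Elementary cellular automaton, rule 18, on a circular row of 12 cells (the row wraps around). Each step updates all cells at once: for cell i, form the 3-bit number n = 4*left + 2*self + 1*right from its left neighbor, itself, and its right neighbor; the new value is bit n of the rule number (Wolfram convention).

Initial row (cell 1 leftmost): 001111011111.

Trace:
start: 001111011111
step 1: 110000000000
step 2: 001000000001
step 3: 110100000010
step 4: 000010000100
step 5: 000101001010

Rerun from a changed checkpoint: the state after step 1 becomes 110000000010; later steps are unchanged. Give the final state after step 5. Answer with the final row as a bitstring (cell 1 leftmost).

state after step 1 := 110000000010
step 2: 001000000100
step 3: 010100001010
step 4: 100010010001
step 5: 010101101010

010101101010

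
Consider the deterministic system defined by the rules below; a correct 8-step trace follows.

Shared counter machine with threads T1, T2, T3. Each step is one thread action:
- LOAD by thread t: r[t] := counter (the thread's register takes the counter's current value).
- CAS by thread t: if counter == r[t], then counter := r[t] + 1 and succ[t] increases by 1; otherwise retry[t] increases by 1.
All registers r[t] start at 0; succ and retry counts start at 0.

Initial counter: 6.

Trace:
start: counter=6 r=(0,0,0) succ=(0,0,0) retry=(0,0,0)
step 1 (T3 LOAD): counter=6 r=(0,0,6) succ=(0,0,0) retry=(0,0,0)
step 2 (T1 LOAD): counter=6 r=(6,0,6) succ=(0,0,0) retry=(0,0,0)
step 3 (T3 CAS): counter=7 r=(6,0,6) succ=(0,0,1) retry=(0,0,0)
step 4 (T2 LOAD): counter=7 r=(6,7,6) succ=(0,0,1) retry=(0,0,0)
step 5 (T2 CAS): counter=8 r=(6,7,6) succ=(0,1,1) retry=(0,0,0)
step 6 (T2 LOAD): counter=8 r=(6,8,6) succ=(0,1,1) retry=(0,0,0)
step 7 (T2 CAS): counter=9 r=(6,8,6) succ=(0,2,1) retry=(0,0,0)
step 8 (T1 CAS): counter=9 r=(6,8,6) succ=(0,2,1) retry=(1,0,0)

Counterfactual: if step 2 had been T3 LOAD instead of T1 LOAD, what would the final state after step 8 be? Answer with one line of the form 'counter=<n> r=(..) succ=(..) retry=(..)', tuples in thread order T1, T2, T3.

counter=9 r=(0,8,6) succ=(0,2,1) retry=(1,0,0)

(re-executing from step 2 with the substitution; state before step 2: counter=6 r=(0,0,6) succ=(0,0,0) retry=(0,0,0))
step 2 (T3 LOAD): counter=6 r=(0,0,6) succ=(0,0,0) retry=(0,0,0)
step 3 (T3 CAS): counter=7 r=(0,0,6) succ=(0,0,1) retry=(0,0,0)
step 4 (T2 LOAD): counter=7 r=(0,7,6) succ=(0,0,1) retry=(0,0,0)
step 5 (T2 CAS): counter=8 r=(0,7,6) succ=(0,1,1) retry=(0,0,0)
step 6 (T2 LOAD): counter=8 r=(0,8,6) succ=(0,1,1) retry=(0,0,0)
step 7 (T2 CAS): counter=9 r=(0,8,6) succ=(0,2,1) retry=(0,0,0)
step 8 (T1 CAS): counter=9 r=(0,8,6) succ=(0,2,1) retry=(1,0,0)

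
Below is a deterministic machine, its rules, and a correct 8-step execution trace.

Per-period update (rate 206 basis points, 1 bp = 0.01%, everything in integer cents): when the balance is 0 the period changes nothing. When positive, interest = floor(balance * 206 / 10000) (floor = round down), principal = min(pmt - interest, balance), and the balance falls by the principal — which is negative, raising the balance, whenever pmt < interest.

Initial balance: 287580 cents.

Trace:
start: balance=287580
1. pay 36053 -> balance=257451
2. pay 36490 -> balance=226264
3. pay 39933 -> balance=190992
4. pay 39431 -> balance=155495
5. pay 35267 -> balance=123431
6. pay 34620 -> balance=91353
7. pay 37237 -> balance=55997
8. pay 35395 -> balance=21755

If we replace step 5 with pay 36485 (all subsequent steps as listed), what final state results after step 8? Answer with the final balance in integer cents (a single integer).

20461

(re-executing from step 5 with the substitution; state before step 5: balance=155495)
5. pay 36485 -> balance=122213
6. pay 34620 -> balance=90110
7. pay 37237 -> balance=54729
8. pay 35395 -> balance=20461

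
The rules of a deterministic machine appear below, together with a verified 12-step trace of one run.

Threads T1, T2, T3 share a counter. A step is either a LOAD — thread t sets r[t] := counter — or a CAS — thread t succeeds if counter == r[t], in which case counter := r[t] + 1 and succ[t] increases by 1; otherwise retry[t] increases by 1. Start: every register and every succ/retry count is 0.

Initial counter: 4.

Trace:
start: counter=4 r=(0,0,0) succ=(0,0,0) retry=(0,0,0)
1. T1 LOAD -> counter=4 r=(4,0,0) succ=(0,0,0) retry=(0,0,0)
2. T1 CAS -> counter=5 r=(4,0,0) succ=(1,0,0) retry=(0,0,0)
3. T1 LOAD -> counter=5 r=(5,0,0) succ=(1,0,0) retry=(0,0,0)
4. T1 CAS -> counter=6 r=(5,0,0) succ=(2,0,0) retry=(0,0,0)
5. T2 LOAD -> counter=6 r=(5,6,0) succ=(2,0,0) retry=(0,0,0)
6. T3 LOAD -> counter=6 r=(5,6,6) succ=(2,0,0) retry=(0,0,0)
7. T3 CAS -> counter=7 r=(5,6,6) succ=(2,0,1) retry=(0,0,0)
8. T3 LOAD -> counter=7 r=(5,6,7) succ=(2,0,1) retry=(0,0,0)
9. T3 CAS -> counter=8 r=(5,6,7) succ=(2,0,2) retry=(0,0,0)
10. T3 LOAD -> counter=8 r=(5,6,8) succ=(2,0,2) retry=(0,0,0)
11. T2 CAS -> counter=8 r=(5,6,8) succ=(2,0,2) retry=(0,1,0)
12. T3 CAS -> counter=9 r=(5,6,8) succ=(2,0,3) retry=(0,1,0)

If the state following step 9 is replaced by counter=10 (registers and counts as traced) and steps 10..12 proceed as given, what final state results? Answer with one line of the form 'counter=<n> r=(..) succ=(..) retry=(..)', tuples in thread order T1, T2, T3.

state after step 9 := counter=10 r=(5,6,7) succ=(2,0,2) retry=(0,0,0)
10. T3 LOAD -> counter=10 r=(5,6,10) succ=(2,0,2) retry=(0,0,0)
11. T2 CAS -> counter=10 r=(5,6,10) succ=(2,0,2) retry=(0,1,0)
12. T3 CAS -> counter=11 r=(5,6,10) succ=(2,0,3) retry=(0,1,0)

counter=11 r=(5,6,10) succ=(2,0,3) retry=(0,1,0)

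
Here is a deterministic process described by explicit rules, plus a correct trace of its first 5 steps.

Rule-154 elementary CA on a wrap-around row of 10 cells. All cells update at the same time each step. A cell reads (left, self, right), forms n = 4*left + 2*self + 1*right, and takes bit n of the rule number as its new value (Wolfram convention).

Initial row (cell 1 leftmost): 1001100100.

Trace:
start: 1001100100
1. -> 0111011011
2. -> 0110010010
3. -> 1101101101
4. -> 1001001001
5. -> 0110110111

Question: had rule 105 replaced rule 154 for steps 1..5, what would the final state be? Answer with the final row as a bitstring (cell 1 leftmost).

(re-executing steps 1..5 under rule 105; state before step 1: 1001100100)
1. -> 0001100000
2. -> 1101101111
3. -> 0111111000
4. -> 0100001011
5. -> 1001100111

1001100111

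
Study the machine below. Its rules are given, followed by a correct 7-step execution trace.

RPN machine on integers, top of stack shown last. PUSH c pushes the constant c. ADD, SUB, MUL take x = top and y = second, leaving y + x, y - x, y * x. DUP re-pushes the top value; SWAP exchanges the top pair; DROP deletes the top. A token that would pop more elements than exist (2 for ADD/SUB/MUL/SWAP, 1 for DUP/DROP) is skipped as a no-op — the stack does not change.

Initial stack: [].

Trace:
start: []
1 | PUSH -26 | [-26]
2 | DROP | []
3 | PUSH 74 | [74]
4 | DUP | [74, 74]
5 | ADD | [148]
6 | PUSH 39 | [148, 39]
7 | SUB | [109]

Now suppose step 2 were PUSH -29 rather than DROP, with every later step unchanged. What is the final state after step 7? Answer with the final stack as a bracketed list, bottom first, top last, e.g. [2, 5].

[-26, -29, 109]

(re-executing from step 2 with the substitution; state before step 2: [-26])
2 | PUSH -29 | [-26, -29]
3 | PUSH 74 | [-26, -29, 74]
4 | DUP | [-26, -29, 74, 74]
5 | ADD | [-26, -29, 148]
6 | PUSH 39 | [-26, -29, 148, 39]
7 | SUB | [-26, -29, 109]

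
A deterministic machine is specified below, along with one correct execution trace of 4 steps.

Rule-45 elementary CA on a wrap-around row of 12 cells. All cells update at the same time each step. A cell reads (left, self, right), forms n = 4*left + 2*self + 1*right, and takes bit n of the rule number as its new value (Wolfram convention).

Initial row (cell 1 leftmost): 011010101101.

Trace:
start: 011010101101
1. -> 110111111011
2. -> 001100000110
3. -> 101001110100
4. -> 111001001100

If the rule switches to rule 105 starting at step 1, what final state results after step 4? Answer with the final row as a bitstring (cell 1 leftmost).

000100010001

(re-executing steps 1..4 under rule 105; state before step 1: 011010101101)
1. -> 111101011110
2. -> 100110110011
3. -> 100111110010
4. -> 000100010001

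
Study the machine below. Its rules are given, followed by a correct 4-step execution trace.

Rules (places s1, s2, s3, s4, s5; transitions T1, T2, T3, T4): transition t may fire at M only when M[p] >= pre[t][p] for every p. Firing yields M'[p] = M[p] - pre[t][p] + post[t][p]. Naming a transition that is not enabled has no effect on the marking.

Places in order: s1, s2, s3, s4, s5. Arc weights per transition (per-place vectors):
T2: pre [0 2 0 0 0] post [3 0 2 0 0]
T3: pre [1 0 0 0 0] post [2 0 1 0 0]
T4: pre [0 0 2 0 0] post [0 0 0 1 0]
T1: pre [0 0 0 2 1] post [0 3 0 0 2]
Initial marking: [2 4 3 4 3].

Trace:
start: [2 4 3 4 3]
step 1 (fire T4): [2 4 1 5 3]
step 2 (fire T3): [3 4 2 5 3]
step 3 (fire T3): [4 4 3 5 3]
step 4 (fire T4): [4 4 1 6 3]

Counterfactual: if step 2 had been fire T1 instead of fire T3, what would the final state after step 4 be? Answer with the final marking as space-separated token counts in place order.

(re-executing from step 2 with the substitution; state before step 2: [2 4 1 5 3])
step 2 (fire T1): [2 7 1 3 4]
step 3 (fire T3): [3 7 2 3 4]
step 4 (fire T4): [3 7 0 4 4]

3 7 0 4 4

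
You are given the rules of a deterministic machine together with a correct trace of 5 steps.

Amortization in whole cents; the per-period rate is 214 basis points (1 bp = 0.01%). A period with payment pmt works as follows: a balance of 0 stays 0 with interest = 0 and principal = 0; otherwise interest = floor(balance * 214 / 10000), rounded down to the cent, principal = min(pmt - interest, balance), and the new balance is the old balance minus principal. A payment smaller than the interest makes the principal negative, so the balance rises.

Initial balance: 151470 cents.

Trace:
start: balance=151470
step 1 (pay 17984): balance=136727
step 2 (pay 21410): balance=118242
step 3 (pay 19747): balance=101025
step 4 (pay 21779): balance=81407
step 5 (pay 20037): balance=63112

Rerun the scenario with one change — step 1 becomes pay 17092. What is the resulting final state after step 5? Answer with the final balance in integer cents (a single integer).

(re-executing from step 1 with the substitution; state before step 1: balance=151470)
step 1 (pay 17092): balance=137619
step 2 (pay 21410): balance=119154
step 3 (pay 19747): balance=101956
step 4 (pay 21779): balance=82358
step 5 (pay 20037): balance=64083

64083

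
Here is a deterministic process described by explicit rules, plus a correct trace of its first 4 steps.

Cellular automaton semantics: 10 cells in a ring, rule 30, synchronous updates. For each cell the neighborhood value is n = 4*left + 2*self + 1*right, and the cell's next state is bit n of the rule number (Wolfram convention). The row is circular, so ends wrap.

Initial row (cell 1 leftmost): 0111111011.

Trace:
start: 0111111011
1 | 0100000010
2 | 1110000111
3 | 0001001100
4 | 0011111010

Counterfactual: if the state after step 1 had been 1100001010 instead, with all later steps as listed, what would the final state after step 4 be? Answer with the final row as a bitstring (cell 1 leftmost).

1010001110

state after step 1 := 1100001010
2 | 1010011010
3 | 1011110010
4 | 1010001110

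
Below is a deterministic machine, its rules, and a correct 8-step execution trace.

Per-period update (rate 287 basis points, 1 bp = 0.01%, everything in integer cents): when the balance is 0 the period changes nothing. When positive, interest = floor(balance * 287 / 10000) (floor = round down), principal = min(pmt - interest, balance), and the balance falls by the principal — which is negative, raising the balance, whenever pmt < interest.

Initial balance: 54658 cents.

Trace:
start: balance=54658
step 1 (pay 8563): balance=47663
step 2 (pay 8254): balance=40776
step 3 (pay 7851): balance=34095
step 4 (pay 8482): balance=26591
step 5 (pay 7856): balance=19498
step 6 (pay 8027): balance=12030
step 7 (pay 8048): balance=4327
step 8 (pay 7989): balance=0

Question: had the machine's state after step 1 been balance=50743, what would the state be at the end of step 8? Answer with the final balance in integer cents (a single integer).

217

state after step 1 := balance=50743
step 2 (pay 8254): balance=43945
step 3 (pay 7851): balance=37355
step 4 (pay 8482): balance=29945
step 5 (pay 7856): balance=22948
step 6 (pay 8027): balance=15579
step 7 (pay 8048): balance=7978
step 8 (pay 7989): balance=217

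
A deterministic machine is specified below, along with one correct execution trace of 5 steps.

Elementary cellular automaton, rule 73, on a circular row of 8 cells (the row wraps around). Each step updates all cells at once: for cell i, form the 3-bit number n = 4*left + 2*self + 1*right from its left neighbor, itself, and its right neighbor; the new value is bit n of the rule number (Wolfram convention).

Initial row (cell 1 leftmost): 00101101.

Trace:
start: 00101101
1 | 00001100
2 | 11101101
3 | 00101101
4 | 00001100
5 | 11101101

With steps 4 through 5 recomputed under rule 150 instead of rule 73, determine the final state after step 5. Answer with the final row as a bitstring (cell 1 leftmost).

11010010

(re-executing steps 4..5 under rule 150; state before step 4: 00101101)
4 | 11100001
5 | 11010010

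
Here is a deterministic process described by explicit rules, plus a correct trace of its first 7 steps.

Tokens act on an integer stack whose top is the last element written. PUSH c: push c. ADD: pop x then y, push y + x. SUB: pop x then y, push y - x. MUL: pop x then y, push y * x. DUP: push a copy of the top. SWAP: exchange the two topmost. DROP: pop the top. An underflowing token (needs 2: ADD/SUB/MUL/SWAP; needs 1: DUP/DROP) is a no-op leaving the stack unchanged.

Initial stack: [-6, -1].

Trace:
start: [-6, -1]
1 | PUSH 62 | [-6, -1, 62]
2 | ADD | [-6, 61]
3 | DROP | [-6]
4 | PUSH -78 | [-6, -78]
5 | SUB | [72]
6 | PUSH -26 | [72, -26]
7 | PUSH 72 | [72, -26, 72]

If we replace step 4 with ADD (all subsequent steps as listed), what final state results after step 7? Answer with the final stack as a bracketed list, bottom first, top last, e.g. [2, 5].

[-6, -26, 72]

(re-executing from step 4 with the substitution; state before step 4: [-6])
4 | ADD | [-6]
5 | SUB | [-6]
6 | PUSH -26 | [-6, -26]
7 | PUSH 72 | [-6, -26, 72]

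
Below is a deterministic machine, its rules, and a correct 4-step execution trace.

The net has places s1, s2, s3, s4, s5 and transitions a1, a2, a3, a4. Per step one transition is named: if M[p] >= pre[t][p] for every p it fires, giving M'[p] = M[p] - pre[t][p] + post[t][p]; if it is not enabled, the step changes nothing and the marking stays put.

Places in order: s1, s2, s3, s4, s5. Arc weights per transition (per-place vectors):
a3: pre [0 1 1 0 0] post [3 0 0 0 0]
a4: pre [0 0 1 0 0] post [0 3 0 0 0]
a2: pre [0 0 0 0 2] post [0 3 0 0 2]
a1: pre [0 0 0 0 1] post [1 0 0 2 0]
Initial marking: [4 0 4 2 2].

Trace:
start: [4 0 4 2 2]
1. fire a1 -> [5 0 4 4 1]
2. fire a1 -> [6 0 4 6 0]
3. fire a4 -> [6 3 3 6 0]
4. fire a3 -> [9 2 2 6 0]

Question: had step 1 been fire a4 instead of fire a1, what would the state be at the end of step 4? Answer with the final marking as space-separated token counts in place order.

(re-executing from step 1 with the substitution; state before step 1: [4 0 4 2 2])
1. fire a4 -> [4 3 3 2 2]
2. fire a1 -> [5 3 3 4 1]
3. fire a4 -> [5 6 2 4 1]
4. fire a3 -> [8 5 1 4 1]

8 5 1 4 1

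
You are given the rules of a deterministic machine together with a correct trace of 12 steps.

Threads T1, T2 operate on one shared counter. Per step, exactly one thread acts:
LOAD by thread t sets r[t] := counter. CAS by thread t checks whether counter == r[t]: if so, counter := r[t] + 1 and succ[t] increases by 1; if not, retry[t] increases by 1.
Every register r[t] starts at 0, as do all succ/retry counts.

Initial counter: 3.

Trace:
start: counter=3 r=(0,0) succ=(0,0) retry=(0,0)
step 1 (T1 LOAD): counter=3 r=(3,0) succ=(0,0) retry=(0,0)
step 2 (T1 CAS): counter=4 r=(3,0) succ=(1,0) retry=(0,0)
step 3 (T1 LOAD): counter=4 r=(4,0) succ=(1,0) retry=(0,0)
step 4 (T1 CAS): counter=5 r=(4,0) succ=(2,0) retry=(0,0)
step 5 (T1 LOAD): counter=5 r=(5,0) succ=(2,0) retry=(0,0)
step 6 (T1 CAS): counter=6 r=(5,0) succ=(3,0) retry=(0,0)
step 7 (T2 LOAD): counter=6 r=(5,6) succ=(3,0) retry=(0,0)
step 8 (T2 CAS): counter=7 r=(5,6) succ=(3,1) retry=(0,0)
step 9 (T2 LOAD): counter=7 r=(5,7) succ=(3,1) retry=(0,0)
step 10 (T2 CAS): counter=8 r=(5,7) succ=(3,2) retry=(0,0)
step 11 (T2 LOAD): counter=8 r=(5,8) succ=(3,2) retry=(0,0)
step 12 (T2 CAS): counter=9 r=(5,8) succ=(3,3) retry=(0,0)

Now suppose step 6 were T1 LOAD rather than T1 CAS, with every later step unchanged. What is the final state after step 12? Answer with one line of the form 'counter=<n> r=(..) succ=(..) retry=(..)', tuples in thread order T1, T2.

(re-executing from step 6 with the substitution; state before step 6: counter=5 r=(5,0) succ=(2,0) retry=(0,0))
step 6 (T1 LOAD): counter=5 r=(5,0) succ=(2,0) retry=(0,0)
step 7 (T2 LOAD): counter=5 r=(5,5) succ=(2,0) retry=(0,0)
step 8 (T2 CAS): counter=6 r=(5,5) succ=(2,1) retry=(0,0)
step 9 (T2 LOAD): counter=6 r=(5,6) succ=(2,1) retry=(0,0)
step 10 (T2 CAS): counter=7 r=(5,6) succ=(2,2) retry=(0,0)
step 11 (T2 LOAD): counter=7 r=(5,7) succ=(2,2) retry=(0,0)
step 12 (T2 CAS): counter=8 r=(5,7) succ=(2,3) retry=(0,0)

counter=8 r=(5,7) succ=(2,3) retry=(0,0)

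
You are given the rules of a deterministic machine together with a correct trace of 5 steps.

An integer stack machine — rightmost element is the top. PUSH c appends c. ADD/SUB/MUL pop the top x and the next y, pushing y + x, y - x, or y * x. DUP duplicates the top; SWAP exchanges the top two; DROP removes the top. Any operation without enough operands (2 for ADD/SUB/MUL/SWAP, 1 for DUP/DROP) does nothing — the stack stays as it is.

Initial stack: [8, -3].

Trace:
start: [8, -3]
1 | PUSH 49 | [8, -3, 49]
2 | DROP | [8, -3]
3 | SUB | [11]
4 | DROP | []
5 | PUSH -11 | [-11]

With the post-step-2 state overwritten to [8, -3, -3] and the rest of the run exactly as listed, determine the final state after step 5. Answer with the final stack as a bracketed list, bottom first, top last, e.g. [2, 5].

[8, -11]

state after step 2 := [8, -3, -3]
3 | SUB | [8, 0]
4 | DROP | [8]
5 | PUSH -11 | [8, -11]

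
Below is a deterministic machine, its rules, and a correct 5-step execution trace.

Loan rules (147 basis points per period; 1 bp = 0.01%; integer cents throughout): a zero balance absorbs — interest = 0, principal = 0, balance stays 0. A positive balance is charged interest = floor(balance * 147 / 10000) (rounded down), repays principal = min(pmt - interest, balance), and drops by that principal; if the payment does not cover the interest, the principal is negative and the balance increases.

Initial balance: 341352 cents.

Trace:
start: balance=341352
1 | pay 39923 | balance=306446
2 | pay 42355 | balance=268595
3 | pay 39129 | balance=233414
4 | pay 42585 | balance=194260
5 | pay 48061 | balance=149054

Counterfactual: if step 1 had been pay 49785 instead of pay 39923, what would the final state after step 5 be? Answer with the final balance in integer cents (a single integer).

138599

(re-executing from step 1 with the substitution; state before step 1: balance=341352)
1 | pay 49785 | balance=296584
2 | pay 42355 | balance=258588
3 | pay 39129 | balance=223260
4 | pay 42585 | balance=183956
5 | pay 48061 | balance=138599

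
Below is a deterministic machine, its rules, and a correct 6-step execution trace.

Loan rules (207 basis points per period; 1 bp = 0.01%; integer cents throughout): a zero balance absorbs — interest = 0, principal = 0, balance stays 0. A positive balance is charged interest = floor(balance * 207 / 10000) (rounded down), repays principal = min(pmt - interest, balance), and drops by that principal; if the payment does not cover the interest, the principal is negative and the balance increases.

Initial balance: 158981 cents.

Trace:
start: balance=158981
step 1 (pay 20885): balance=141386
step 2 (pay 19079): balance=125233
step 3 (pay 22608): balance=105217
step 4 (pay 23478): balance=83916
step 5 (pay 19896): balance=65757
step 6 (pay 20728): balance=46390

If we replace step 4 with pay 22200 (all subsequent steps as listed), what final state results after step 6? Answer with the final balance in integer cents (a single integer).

47721

(re-executing from step 4 with the substitution; state before step 4: balance=105217)
step 4 (pay 22200): balance=85194
step 5 (pay 19896): balance=67061
step 6 (pay 20728): balance=47721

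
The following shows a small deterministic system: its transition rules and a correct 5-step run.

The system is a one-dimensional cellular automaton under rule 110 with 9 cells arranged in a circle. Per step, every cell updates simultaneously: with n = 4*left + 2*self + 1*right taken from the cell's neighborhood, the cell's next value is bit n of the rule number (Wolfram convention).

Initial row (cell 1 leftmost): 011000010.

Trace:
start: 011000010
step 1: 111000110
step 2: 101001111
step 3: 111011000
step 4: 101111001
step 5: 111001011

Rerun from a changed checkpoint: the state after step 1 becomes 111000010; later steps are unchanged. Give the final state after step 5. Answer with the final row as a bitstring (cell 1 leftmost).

state after step 1 := 111000010
step 2: 101000111
step 3: 111001100
step 4: 101011101
step 5: 111110111

111110111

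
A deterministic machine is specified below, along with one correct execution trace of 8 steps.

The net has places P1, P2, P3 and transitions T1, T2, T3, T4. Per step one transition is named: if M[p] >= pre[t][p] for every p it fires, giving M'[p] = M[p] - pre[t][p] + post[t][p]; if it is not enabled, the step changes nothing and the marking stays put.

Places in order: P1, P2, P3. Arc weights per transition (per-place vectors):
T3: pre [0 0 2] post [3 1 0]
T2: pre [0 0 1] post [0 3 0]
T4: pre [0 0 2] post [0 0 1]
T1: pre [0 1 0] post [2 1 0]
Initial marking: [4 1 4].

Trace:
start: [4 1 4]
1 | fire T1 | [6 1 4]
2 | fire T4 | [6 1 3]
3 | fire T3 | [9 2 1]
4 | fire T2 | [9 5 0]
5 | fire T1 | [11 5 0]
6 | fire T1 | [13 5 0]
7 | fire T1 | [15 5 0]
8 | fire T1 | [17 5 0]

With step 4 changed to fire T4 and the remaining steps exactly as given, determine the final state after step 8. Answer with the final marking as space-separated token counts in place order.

(re-executing from step 4 with the substitution; state before step 4: [9 2 1])
4 | fire T4 | [9 2 1]
5 | fire T1 | [11 2 1]
6 | fire T1 | [13 2 1]
7 | fire T1 | [15 2 1]
8 | fire T1 | [17 2 1]

17 2 1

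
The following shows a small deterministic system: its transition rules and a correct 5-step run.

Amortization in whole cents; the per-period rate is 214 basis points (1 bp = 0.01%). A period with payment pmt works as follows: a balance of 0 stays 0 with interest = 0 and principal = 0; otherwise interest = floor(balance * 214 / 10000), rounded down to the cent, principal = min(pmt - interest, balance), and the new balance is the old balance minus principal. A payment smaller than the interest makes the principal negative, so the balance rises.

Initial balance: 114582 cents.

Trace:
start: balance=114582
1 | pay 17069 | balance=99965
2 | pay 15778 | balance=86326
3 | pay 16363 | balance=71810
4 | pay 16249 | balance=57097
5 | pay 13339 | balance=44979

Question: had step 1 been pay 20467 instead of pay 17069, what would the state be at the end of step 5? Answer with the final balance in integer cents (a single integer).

41281

(re-executing from step 1 with the substitution; state before step 1: balance=114582)
1 | pay 20467 | balance=96567
2 | pay 15778 | balance=82855
3 | pay 16363 | balance=68265
4 | pay 16249 | balance=53476
5 | pay 13339 | balance=41281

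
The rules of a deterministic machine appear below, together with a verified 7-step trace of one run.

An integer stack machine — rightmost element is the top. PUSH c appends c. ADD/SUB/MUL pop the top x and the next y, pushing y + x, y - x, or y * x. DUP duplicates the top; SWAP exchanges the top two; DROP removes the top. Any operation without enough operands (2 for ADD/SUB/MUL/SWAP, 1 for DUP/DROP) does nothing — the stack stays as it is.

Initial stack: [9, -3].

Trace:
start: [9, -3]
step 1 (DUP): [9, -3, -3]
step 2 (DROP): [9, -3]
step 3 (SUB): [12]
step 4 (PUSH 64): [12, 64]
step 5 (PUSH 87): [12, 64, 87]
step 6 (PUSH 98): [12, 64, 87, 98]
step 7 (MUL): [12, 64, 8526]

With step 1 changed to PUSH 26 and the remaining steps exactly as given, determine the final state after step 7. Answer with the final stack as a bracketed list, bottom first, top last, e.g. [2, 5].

[12, 64, 8526]

(re-executing from step 1 with the substitution; state before step 1: [9, -3])
step 1 (PUSH 26): [9, -3, 26]
step 2 (DROP): [9, -3]
step 3 (SUB): [12]
step 4 (PUSH 64): [12, 64]
step 5 (PUSH 87): [12, 64, 87]
step 6 (PUSH 98): [12, 64, 87, 98]
step 7 (MUL): [12, 64, 8526]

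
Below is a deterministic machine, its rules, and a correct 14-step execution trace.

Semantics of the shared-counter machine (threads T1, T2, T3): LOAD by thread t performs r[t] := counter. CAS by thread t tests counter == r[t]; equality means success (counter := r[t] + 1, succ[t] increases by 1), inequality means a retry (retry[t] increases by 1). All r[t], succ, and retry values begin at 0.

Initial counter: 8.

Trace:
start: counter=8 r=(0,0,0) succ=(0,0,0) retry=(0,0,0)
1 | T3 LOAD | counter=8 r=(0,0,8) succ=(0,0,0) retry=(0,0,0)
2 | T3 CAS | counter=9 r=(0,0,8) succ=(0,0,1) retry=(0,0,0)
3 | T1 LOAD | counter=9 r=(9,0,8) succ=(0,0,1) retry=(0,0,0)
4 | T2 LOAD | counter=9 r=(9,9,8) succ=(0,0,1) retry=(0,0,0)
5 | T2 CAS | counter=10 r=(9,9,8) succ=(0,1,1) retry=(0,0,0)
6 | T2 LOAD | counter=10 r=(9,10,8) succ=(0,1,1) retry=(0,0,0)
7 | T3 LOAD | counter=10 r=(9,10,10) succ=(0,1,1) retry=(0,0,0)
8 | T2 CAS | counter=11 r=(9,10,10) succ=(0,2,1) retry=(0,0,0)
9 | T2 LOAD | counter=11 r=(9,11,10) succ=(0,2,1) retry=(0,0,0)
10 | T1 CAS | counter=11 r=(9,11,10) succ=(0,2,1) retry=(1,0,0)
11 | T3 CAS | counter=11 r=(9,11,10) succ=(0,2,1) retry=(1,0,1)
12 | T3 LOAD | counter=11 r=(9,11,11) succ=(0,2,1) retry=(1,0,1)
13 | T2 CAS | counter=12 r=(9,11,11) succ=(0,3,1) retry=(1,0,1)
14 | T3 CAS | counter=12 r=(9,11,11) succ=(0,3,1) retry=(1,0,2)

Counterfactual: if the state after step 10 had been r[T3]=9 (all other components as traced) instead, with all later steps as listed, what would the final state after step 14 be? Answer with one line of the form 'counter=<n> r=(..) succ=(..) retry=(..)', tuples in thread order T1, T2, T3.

state after step 10 := counter=11 r=(9,11,9) succ=(0,2,1) retry=(1,0,0)
11 | T3 CAS | counter=11 r=(9,11,9) succ=(0,2,1) retry=(1,0,1)
12 | T3 LOAD | counter=11 r=(9,11,11) succ=(0,2,1) retry=(1,0,1)
13 | T2 CAS | counter=12 r=(9,11,11) succ=(0,3,1) retry=(1,0,1)
14 | T3 CAS | counter=12 r=(9,11,11) succ=(0,3,1) retry=(1,0,2)

counter=12 r=(9,11,11) succ=(0,3,1) retry=(1,0,2)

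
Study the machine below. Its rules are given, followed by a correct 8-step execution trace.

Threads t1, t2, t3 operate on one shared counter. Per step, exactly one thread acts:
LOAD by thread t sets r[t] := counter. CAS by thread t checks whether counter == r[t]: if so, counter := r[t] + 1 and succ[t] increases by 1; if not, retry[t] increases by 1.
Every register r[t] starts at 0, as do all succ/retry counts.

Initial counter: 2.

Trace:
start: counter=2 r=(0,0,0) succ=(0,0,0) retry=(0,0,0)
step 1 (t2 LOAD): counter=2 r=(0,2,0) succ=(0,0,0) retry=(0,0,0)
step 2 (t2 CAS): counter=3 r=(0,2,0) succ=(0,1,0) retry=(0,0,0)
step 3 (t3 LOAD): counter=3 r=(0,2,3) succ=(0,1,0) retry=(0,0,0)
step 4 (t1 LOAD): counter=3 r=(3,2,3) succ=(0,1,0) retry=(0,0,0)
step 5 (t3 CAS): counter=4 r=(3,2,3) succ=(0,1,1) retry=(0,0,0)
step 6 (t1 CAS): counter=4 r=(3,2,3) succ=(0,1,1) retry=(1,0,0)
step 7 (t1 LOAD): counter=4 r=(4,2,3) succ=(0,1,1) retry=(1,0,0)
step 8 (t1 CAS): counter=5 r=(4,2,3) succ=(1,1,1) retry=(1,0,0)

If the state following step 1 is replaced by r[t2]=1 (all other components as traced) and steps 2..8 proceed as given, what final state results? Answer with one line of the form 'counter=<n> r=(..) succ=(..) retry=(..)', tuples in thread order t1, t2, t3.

state after step 1 := counter=2 r=(0,1,0) succ=(0,0,0) retry=(0,0,0)
step 2 (t2 CAS): counter=2 r=(0,1,0) succ=(0,0,0) retry=(0,1,0)
step 3 (t3 LOAD): counter=2 r=(0,1,2) succ=(0,0,0) retry=(0,1,0)
step 4 (t1 LOAD): counter=2 r=(2,1,2) succ=(0,0,0) retry=(0,1,0)
step 5 (t3 CAS): counter=3 r=(2,1,2) succ=(0,0,1) retry=(0,1,0)
step 6 (t1 CAS): counter=3 r=(2,1,2) succ=(0,0,1) retry=(1,1,0)
step 7 (t1 LOAD): counter=3 r=(3,1,2) succ=(0,0,1) retry=(1,1,0)
step 8 (t1 CAS): counter=4 r=(3,1,2) succ=(1,0,1) retry=(1,1,0)

counter=4 r=(3,1,2) succ=(1,0,1) retry=(1,1,0)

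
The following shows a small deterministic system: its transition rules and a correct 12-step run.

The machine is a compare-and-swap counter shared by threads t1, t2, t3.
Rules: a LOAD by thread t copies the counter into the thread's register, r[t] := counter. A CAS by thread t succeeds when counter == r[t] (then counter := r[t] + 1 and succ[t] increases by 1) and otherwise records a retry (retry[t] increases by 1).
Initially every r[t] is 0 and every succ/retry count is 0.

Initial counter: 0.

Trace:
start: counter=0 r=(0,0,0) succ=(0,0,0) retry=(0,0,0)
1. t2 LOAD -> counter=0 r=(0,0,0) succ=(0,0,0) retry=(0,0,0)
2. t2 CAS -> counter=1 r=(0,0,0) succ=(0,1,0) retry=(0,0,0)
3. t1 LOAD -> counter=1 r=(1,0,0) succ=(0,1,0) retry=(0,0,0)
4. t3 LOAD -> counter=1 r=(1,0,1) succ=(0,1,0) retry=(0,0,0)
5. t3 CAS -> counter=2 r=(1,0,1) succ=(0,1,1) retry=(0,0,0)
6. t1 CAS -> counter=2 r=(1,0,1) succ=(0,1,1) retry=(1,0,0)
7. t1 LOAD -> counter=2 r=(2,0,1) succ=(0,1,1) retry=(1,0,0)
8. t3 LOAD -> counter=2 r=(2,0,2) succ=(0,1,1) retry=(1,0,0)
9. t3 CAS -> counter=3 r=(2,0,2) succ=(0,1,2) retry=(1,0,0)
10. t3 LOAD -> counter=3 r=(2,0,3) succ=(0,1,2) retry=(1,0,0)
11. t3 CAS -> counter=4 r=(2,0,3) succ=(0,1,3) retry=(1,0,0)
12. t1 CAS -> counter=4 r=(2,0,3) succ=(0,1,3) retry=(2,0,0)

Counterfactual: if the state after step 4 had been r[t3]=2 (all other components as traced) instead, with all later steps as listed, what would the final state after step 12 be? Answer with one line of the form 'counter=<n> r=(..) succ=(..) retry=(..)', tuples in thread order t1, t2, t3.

state after step 4 := counter=1 r=(1,0,2) succ=(0,1,0) retry=(0,0,0)
5. t3 CAS -> counter=1 r=(1,0,2) succ=(0,1,0) retry=(0,0,1)
6. t1 CAS -> counter=2 r=(1,0,2) succ=(1,1,0) retry=(0,0,1)
7. t1 LOAD -> counter=2 r=(2,0,2) succ=(1,1,0) retry=(0,0,1)
8. t3 LOAD -> counter=2 r=(2,0,2) succ=(1,1,0) retry=(0,0,1)
9. t3 CAS -> counter=3 r=(2,0,2) succ=(1,1,1) retry=(0,0,1)
10. t3 LOAD -> counter=3 r=(2,0,3) succ=(1,1,1) retry=(0,0,1)
11. t3 CAS -> counter=4 r=(2,0,3) succ=(1,1,2) retry=(0,0,1)
12. t1 CAS -> counter=4 r=(2,0,3) succ=(1,1,2) retry=(1,0,1)

counter=4 r=(2,0,3) succ=(1,1,2) retry=(1,0,1)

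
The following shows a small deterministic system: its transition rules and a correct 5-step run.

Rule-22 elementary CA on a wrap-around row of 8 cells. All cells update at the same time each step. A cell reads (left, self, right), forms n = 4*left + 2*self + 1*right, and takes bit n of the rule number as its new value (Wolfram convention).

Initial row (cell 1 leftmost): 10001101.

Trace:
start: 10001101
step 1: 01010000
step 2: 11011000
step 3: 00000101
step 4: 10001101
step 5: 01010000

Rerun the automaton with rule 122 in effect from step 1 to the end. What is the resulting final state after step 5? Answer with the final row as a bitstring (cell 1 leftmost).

(re-executing steps 1..5 under rule 122; state before step 1: 10001101)
step 1: 11011111
step 2: 01110000
step 3: 11011000
step 4: 11111101
step 5: 00000111

00000111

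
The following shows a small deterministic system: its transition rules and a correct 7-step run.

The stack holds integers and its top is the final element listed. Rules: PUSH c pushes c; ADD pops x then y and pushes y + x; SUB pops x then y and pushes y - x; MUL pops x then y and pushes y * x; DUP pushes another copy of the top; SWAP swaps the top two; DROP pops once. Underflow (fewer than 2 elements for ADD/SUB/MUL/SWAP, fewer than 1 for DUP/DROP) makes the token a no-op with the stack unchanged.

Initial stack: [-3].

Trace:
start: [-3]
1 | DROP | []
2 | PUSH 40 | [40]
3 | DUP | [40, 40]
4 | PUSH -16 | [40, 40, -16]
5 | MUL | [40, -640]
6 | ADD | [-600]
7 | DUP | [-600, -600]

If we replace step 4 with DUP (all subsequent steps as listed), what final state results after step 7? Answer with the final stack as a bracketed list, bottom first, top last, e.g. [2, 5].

[1640, 1640]

(re-executing from step 4 with the substitution; state before step 4: [40, 40])
4 | DUP | [40, 40, 40]
5 | MUL | [40, 1600]
6 | ADD | [1640]
7 | DUP | [1640, 1640]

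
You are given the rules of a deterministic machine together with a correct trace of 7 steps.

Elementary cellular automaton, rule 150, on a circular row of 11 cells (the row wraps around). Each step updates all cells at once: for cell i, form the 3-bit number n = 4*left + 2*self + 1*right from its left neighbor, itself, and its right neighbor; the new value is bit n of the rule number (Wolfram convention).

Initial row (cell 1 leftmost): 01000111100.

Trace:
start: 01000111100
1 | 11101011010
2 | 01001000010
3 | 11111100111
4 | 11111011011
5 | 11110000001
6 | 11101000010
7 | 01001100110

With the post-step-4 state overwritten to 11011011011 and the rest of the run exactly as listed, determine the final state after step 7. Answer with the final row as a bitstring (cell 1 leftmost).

state after step 4 := 11011011011
5 | 10000000001
6 | 01000000010
7 | 11100000111

11100000111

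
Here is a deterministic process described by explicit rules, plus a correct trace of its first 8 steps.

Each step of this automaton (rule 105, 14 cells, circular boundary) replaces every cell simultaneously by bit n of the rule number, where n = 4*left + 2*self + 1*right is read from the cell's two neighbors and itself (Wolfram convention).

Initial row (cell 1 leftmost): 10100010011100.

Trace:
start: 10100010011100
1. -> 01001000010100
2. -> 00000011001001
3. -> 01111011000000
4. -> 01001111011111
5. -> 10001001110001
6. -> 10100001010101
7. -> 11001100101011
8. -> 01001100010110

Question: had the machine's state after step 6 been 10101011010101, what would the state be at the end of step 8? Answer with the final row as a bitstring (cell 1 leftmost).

01101100110110

state after step 6 := 10101011010101
7. -> 11010111101011
8. -> 01101100110110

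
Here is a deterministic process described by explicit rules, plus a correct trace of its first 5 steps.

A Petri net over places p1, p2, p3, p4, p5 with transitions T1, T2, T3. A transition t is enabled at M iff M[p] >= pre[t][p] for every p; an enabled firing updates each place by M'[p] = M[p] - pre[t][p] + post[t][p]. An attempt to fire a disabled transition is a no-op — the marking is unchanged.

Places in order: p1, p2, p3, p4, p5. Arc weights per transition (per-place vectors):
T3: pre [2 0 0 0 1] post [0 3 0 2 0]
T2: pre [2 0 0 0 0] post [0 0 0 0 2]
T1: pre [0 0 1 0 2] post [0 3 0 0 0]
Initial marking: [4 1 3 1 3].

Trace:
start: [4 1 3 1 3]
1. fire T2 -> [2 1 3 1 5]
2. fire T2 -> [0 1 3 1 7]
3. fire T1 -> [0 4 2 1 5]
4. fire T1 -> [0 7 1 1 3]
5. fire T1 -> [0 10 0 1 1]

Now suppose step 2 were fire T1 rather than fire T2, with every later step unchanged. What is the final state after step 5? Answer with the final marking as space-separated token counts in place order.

2 7 1 1 1

(re-executing from step 2 with the substitution; state before step 2: [2 1 3 1 5])
2. fire T1 -> [2 4 2 1 3]
3. fire T1 -> [2 7 1 1 1]
4. fire T1 -> [2 7 1 1 1]
5. fire T1 -> [2 7 1 1 1]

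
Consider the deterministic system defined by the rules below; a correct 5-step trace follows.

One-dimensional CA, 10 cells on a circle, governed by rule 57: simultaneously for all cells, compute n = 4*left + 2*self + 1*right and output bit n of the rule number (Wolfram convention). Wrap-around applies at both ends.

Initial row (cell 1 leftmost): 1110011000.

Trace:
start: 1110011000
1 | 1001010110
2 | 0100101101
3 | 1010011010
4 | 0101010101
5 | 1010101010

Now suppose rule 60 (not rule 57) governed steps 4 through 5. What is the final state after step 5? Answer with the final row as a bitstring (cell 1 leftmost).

(re-executing steps 4..5 under rule 60; state before step 4: 1010011010)
4 | 1111010111
5 | 0000111100

0000111100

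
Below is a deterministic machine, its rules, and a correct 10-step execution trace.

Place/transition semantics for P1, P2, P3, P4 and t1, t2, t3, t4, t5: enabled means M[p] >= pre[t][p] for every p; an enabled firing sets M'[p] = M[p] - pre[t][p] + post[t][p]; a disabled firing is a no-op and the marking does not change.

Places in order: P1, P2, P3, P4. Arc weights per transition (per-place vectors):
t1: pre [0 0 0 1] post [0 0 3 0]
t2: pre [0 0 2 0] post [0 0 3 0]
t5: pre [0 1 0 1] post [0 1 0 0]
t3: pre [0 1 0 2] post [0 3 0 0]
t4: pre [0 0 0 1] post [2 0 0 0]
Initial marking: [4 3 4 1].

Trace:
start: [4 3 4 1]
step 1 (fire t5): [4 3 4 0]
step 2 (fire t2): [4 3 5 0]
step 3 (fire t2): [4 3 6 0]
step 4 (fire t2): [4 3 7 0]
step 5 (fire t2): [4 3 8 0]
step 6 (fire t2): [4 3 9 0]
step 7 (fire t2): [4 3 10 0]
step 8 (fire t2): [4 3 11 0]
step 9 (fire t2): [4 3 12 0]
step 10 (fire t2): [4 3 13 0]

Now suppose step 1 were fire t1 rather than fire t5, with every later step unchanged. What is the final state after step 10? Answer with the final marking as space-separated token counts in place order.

4 3 16 0

(re-executing from step 1 with the substitution; state before step 1: [4 3 4 1])
step 1 (fire t1): [4 3 7 0]
step 2 (fire t2): [4 3 8 0]
step 3 (fire t2): [4 3 9 0]
step 4 (fire t2): [4 3 10 0]
step 5 (fire t2): [4 3 11 0]
step 6 (fire t2): [4 3 12 0]
step 7 (fire t2): [4 3 13 0]
step 8 (fire t2): [4 3 14 0]
step 9 (fire t2): [4 3 15 0]
step 10 (fire t2): [4 3 16 0]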